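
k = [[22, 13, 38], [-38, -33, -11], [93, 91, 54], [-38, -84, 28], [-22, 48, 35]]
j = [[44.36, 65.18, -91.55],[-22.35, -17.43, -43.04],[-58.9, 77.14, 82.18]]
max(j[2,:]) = 82.18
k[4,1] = 48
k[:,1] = [13, -33, 91, -84, 48]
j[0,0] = 44.36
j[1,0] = -22.35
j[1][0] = -22.35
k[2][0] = 93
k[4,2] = 35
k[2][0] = 93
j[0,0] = 44.36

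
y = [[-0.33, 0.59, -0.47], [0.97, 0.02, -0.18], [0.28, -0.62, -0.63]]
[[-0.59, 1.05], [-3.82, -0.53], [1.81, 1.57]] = y@[[-4.01, -0.96],  [-3.90, -0.61],  [-0.82, -2.32]]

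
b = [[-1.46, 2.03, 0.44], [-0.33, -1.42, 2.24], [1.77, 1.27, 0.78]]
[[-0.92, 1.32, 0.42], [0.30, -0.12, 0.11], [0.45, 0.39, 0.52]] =b @ [[0.37, -0.2, 0.06], [-0.2, 0.46, 0.21], [0.06, 0.21, 0.19]]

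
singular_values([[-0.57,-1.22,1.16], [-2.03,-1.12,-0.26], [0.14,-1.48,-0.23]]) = [2.75, 1.46, 1.08]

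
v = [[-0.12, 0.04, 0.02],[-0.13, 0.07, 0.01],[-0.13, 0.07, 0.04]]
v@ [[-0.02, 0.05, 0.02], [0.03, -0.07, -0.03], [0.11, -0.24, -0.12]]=[[0.01, -0.01, -0.01], [0.01, -0.01, -0.01], [0.01, -0.02, -0.01]]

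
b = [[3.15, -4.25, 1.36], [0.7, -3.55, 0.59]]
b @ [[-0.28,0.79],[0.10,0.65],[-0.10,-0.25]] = [[-1.44, -0.61],[-0.61, -1.90]]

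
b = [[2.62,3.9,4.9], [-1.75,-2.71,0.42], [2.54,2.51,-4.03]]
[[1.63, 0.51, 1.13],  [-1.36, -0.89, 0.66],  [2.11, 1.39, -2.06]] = b @ [[0.65, 0.07, -0.07], [0.07, 0.26, -0.14], [-0.07, -0.14, 0.38]]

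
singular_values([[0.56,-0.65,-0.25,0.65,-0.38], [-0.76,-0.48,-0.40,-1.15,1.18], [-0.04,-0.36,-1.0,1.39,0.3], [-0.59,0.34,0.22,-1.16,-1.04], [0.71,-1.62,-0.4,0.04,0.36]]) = [2.69, 2.09, 1.46, 0.9, 0.0]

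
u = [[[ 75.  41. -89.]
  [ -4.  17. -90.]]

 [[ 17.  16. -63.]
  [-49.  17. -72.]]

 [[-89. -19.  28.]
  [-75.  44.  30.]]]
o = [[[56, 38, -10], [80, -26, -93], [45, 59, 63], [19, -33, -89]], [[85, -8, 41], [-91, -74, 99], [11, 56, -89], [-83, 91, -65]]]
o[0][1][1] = -26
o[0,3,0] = 19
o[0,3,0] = 19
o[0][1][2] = -93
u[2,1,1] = 44.0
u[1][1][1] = 17.0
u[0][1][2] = -90.0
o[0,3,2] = -89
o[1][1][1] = -74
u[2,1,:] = [-75.0, 44.0, 30.0]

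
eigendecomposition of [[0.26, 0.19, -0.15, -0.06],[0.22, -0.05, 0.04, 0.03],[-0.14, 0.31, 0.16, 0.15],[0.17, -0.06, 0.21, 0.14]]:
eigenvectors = [[-0.67+0.00j, (-0.67-0j), -0.29+0.00j, (-0.04+0j)], [(-0.31+0.15j), (-0.31-0.15j), 0.41+0.00j, (-0.13+0j)], [(0.14+0.46j), 0.14-0.46j, -0.65+0.00j, -0.56+0.00j], [(-0.1+0.43j), (-0.1-0.43j), (0.57+0j), 0.82+0.00j]]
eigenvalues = [(0.37+0.1j), (0.37-0.1j), (-0.23+0j), (-0+0j)]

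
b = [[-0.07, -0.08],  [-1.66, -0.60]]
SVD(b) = [[-0.05,-1.0], [-1.0,0.05]] @ diag([1.7675579456492765, 0.051370310220096624]) @ [[0.94, 0.34], [-0.34, 0.94]]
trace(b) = -0.67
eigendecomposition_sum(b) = [[0.09,-0.01], [-0.21,0.02]] + [[-0.16, -0.07], [-1.45, -0.62]]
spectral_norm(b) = 1.77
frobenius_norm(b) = 1.77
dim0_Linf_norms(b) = [1.66, 0.6]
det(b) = -0.09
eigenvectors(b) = [[0.40,  0.11], [-0.92,  0.99]]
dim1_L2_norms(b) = [0.11, 1.77]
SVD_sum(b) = [[-0.09, -0.03], [-1.66, -0.60]] + [[0.02, -0.05], [-0.0, 0.0]]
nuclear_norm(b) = 1.82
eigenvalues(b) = [0.12, -0.79]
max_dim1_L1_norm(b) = 2.26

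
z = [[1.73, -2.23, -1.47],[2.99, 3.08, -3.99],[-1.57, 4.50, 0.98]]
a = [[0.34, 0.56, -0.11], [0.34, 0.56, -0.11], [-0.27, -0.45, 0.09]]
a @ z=[[2.44, 0.47, -2.84],[2.44, 0.47, -2.84],[-1.95, -0.38, 2.28]]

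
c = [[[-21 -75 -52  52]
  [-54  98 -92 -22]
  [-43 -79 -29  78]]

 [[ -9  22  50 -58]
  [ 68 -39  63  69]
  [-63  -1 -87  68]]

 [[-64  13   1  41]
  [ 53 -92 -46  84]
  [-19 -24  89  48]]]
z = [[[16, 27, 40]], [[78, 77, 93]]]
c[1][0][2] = 50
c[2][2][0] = -19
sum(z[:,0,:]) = 331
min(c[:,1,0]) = -54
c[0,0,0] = -21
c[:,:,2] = [[-52, -92, -29], [50, 63, -87], [1, -46, 89]]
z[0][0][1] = 27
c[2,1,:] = [53, -92, -46, 84]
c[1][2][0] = -63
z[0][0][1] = 27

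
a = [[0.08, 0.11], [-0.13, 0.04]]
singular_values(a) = [0.16, 0.11]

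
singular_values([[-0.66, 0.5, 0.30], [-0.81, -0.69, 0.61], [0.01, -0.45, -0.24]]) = [1.29, 0.91, 0.23]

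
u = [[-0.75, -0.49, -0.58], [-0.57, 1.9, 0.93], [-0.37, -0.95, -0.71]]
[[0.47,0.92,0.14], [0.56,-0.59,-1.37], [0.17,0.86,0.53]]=u @ [[-0.67, -1.04, 0.05], [0.12, -0.85, -0.95], [-0.05, 0.47, 0.5]]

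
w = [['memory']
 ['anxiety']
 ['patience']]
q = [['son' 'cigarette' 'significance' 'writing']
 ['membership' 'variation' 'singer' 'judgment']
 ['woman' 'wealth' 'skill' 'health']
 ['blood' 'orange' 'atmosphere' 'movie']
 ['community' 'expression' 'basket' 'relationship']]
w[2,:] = ['patience']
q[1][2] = 'singer'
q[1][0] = 'membership'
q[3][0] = 'blood'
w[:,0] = ['memory', 'anxiety', 'patience']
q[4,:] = ['community', 'expression', 'basket', 'relationship']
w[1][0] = 'anxiety'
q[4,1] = 'expression'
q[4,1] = 'expression'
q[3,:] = ['blood', 'orange', 'atmosphere', 'movie']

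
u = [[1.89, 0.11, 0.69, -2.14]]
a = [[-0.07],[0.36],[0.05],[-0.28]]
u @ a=[[0.54]]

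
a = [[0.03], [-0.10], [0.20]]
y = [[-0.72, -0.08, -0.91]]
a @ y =[[-0.02,-0.00,-0.03], [0.07,0.01,0.09], [-0.14,-0.02,-0.18]]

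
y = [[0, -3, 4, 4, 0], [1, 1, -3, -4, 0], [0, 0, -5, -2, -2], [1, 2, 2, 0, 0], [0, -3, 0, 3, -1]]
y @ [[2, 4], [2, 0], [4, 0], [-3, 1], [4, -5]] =[[-2, 4], [4, 0], [-22, 8], [14, 4], [-19, 8]]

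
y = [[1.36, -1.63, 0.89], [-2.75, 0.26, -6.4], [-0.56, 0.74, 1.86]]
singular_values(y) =[7.26, 2.28, 0.53]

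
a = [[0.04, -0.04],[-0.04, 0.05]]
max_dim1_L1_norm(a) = 0.09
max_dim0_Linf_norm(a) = 0.05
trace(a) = 0.09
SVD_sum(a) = [[0.04, -0.04], [-0.04, 0.05]] + [[0.0, 0.00], [0.00, 0.00]]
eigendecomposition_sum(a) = [[0.00,0.0], [0.0,0.0]] + [[0.04, -0.04], [-0.04, 0.05]]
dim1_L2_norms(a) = [0.06, 0.06]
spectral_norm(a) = 0.09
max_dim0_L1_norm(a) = 0.09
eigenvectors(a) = [[-0.75, 0.66], [-0.66, -0.75]]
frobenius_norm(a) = 0.09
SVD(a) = [[-0.66, 0.75], [0.75, 0.66]] @ diag([0.08531128874149276, 0.004688711258507257]) @ [[-0.66, 0.75],  [0.75, 0.66]]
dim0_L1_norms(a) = [0.08, 0.09]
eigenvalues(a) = [0.0, 0.09]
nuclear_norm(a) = 0.09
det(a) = 0.00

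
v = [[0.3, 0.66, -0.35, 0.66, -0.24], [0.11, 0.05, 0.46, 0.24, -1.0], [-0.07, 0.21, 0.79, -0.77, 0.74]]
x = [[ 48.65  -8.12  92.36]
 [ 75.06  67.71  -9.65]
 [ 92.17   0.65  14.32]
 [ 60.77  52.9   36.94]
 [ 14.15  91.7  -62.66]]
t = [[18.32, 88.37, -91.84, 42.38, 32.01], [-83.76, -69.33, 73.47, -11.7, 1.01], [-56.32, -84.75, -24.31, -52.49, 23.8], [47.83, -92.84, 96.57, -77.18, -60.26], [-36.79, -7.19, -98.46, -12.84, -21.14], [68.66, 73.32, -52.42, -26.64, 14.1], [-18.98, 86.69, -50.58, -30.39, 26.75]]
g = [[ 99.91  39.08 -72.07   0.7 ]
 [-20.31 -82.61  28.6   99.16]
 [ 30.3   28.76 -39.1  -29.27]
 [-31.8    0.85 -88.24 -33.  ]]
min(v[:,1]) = 0.047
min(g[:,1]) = -82.61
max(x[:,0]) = 92.17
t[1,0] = -83.76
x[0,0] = 48.65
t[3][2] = 96.57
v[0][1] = 0.656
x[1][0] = 75.06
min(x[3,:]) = 36.94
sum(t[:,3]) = -168.86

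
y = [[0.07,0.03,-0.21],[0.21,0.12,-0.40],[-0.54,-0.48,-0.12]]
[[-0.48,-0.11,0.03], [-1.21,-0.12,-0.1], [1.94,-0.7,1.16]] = y @ [[-1.47,2.47,-1.75], [-2.74,-1.6,-0.26], [1.42,1.11,-0.75]]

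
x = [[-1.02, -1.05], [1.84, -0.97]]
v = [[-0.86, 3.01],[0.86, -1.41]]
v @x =[[6.42,-2.02],[-3.47,0.46]]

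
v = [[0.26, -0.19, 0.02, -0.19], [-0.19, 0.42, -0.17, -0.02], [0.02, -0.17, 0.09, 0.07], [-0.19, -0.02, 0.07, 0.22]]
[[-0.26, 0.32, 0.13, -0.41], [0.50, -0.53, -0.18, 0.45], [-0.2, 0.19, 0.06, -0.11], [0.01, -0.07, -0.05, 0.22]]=v @ [[0.14, 0.19, 0.19, -1.05], [1.25, -1.18, -0.36, 0.59], [-0.07, 0.02, -0.03, -0.03], [0.29, -0.26, -0.07, 0.15]]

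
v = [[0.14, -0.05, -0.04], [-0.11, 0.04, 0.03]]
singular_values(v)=[0.2, 0.0]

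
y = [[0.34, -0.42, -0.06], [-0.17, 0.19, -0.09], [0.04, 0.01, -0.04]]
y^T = [[0.34, -0.17, 0.04], [-0.42, 0.19, 0.01], [-0.06, -0.09, -0.04]]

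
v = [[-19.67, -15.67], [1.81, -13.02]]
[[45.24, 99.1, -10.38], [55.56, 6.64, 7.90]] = v @ [[0.99, -4.17, 0.91], [-4.13, -1.09, -0.48]]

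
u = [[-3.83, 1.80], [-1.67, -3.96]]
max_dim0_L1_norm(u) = 5.76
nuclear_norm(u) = 8.53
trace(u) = -7.79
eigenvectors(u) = [[(0.72+0j),  0.72-0.00j],  [-0.03+0.69j,  -0.03-0.69j]]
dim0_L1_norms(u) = [5.5, 5.76]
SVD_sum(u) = [[-0.45,2.43], [0.65,-3.53]] + [[-3.38, -0.63], [-2.32, -0.43]]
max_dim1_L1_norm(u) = 5.63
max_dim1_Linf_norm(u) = 3.96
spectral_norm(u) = 4.36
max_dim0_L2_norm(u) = 4.35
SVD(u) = [[-0.57, 0.82], [0.82, 0.57]] @ diag([4.355871582922081, 4.172023819813579]) @ [[0.18,-0.98],[-0.98,-0.18]]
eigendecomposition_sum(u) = [[-1.92+0.94j, (0.9+2.02j)],  [(-0.84-1.88j), -1.98+0.79j]] + [[(-1.92-0.94j), 0.90-2.02j],[-0.84+1.88j, (-1.98-0.79j)]]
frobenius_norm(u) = 6.03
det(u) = 18.17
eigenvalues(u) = [(-3.9+1.73j), (-3.9-1.73j)]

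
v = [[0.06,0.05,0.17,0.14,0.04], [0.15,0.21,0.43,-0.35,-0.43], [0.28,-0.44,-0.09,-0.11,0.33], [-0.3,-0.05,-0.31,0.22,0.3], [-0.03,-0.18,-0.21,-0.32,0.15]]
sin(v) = [[0.06, 0.05, 0.18, 0.14, 0.03],[0.13, 0.23, 0.42, -0.36, -0.45],[0.3, -0.44, -0.07, -0.11, 0.32],[-0.29, -0.06, -0.31, 0.23, 0.32],[-0.03, -0.18, -0.22, -0.32, 0.16]]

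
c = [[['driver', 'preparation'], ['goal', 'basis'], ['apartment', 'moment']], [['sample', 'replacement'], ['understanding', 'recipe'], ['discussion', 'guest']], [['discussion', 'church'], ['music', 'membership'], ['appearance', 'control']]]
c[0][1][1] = 'basis'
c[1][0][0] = 'sample'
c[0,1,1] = 'basis'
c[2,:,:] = [['discussion', 'church'], ['music', 'membership'], ['appearance', 'control']]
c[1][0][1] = 'replacement'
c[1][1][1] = 'recipe'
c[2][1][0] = 'music'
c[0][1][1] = 'basis'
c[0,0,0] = 'driver'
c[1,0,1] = 'replacement'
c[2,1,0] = 'music'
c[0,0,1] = 'preparation'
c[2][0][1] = 'church'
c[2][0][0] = 'discussion'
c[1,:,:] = [['sample', 'replacement'], ['understanding', 'recipe'], ['discussion', 'guest']]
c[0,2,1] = 'moment'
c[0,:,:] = [['driver', 'preparation'], ['goal', 'basis'], ['apartment', 'moment']]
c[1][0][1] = 'replacement'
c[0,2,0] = 'apartment'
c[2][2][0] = 'appearance'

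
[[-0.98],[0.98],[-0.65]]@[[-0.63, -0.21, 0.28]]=[[0.62, 0.21, -0.27], [-0.62, -0.21, 0.27], [0.41, 0.14, -0.18]]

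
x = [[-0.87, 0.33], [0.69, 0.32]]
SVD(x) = [[-0.80,0.60], [0.6,0.8]] @ diag([1.1123328474607914, 0.45498971027899954]) @ [[1.00, -0.06], [0.06, 1.00]]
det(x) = -0.51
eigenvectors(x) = [[-0.89,-0.24], [0.45,-0.97]]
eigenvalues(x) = [-1.04, 0.49]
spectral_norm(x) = 1.11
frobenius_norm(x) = 1.20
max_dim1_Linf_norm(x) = 0.87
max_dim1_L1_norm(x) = 1.2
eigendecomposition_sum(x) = [[-0.92, 0.22],[0.47, -0.11]] + [[0.05, 0.11], [0.22, 0.43]]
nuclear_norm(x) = 1.57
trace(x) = -0.55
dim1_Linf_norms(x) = [0.87, 0.69]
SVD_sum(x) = [[-0.89,0.06], [0.67,-0.04]] + [[0.02, 0.27], [0.02, 0.36]]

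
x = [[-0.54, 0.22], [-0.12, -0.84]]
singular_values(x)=[0.87, 0.55]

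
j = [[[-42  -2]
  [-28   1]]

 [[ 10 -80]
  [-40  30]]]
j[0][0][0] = -42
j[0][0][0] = -42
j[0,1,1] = 1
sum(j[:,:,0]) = -100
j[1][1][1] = 30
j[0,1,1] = 1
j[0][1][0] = -28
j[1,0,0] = 10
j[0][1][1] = 1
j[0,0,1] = -2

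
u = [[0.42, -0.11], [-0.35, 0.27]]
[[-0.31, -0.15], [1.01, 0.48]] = u @ [[0.36, 0.17],  [4.2, 1.98]]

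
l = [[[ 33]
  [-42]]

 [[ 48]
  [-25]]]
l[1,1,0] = -25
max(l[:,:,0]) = 48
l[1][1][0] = -25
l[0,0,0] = 33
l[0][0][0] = 33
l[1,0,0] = 48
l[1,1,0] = -25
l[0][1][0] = -42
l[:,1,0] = [-42, -25]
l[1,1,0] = -25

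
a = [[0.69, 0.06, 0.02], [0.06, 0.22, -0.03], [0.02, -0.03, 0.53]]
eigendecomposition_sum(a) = [[0.00, -0.03, -0.0], [-0.03, 0.20, 0.02], [-0.00, 0.02, 0.00]] + [[0.68, 0.08, 0.07], [0.08, 0.01, 0.01], [0.07, 0.01, 0.01]] + [[0.00, 0.0, -0.04], [0.0, 0.01, -0.06], [-0.04, -0.06, 0.52]]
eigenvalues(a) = [0.21, 0.7, 0.53]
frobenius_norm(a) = 0.90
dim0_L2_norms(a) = [0.69, 0.23, 0.53]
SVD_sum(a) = [[0.68, 0.08, 0.07], [0.08, 0.01, 0.01], [0.07, 0.01, 0.01]] + [[0.00,0.0,-0.04],[0.0,0.01,-0.06],[-0.04,-0.06,0.52]] + [[0.0, -0.03, -0.0],[-0.03, 0.20, 0.02],[-0.0, 0.02, 0.0]]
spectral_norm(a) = 0.70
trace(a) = 1.44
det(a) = 0.08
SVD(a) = [[-0.99,0.08,0.13],[-0.12,0.11,-0.99],[-0.10,-0.99,-0.1]] @ diag([0.6990920268569237, 0.531696080411186, 0.2092118927318904]) @ [[-0.99, -0.12, -0.10], [0.08, 0.11, -0.99], [0.13, -0.99, -0.10]]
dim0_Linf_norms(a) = [0.69, 0.22, 0.53]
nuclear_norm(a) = 1.44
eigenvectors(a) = [[-0.13, 0.99, -0.08], [0.99, 0.12, -0.11], [0.10, 0.1, 0.99]]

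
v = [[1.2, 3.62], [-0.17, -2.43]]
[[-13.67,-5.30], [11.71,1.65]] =v @ [[3.99, -3.00], [-5.10, -0.47]]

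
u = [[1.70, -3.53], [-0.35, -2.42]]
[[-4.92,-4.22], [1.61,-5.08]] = u @[[-3.29, 1.44], [-0.19, 1.89]]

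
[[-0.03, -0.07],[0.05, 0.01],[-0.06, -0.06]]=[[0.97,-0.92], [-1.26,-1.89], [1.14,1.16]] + [[-1.0, 0.85], [1.31, 1.90], [-1.2, -1.22]]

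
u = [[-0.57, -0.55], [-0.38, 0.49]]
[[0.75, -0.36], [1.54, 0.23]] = u @ [[-2.49, 0.10],[1.22, 0.55]]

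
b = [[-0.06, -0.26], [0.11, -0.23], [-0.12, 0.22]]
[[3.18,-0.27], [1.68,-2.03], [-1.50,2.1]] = b@[[-6.96, -10.98],[-10.63, 3.57]]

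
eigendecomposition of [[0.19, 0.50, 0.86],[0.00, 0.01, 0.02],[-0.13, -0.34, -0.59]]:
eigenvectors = [[(-0.82+0j),(0.64+0j),(0.64-0j)], [(-0.03+0j),(0.23+0.59j),0.23-0.59j], [(0.57+0j),(-0.28-0.34j),(-0.28+0.34j)]]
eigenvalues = [(-0.38+0j), (-0+0j), (-0-0j)]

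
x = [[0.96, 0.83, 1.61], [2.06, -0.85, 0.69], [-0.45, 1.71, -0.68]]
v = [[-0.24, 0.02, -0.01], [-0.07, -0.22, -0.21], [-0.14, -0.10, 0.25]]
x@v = [[-0.51,-0.32,0.22], [-0.53,0.16,0.33], [0.08,-0.32,-0.52]]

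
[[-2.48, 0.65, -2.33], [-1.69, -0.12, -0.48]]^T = [[-2.48, -1.69], [0.65, -0.12], [-2.33, -0.48]]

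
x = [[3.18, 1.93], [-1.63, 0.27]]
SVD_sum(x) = [[3.33, 1.62],[-1.21, -0.59]] + [[-0.15, 0.31], [-0.42, 0.86]]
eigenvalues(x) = [(1.73+1.01j), (1.73-1.01j)]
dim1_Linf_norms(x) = [3.18, 1.63]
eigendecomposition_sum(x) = [[(1.59-0.73j), 0.97-1.64j], [(-0.82+1.39j), (0.14+1.74j)]] + [[(1.59+0.73j),(0.97+1.64j)],[-0.82-1.39j,(0.13-1.74j)]]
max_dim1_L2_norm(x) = 3.72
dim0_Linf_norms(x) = [3.18, 1.93]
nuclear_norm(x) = 4.96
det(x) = 4.00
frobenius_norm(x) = 4.07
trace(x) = 3.45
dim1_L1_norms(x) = [5.11, 1.9]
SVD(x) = [[-0.94,0.34],[0.34,0.94]] @ diag([3.9414259076797933, 1.016002861349571]) @ [[-0.9, -0.44],[-0.44, 0.90]]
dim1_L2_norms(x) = [3.72, 1.65]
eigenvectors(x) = [[0.74+0.00j, (0.74-0j)], [(-0.56+0.39j), -0.56-0.39j]]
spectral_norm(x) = 3.94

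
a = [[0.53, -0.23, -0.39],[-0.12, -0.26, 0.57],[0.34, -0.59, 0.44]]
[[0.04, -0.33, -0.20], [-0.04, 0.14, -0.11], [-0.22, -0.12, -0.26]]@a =[[-0.01,0.19,-0.29], [-0.08,0.04,0.05], [-0.19,0.24,-0.10]]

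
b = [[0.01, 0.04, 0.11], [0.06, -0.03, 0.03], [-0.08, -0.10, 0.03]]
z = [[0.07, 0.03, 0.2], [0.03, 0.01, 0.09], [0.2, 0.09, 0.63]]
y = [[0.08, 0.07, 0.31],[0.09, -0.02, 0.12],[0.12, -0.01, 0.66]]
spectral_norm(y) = 0.76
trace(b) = 0.01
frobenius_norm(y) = 0.76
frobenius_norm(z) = 0.71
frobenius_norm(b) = 0.19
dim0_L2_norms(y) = [0.17, 0.07, 0.74]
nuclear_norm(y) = 0.89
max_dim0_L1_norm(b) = 0.17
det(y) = -0.00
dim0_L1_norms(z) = [0.3, 0.13, 0.92]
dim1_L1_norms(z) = [0.3, 0.13, 0.92]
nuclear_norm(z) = 0.72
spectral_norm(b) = 0.13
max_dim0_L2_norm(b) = 0.12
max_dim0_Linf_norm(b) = 0.11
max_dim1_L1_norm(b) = 0.21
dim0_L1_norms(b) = [0.15, 0.17, 0.17]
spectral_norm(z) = 0.71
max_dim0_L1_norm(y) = 1.09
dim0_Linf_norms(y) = [0.12, 0.07, 0.66]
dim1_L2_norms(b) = [0.12, 0.07, 0.13]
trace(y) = 0.72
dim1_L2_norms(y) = [0.33, 0.15, 0.67]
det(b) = -0.00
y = z + b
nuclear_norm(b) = 0.32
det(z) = -0.00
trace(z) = 0.71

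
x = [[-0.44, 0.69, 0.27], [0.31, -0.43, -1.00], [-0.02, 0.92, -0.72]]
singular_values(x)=[1.33, 1.26, 0.18]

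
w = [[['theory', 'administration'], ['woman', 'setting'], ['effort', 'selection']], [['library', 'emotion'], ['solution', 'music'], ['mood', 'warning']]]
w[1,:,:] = [['library', 'emotion'], ['solution', 'music'], ['mood', 'warning']]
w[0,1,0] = 'woman'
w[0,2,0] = 'effort'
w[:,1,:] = [['woman', 'setting'], ['solution', 'music']]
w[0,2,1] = 'selection'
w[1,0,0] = 'library'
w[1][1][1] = 'music'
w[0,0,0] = 'theory'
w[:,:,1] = [['administration', 'setting', 'selection'], ['emotion', 'music', 'warning']]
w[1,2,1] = 'warning'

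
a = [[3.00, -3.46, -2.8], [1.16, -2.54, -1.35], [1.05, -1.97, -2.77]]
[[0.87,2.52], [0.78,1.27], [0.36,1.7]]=a@[[-0.04, 0.29], [-0.40, -0.16], [0.14, -0.39]]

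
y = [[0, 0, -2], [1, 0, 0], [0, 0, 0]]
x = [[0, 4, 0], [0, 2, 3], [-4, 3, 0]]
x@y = [[4, 0, 0], [2, 0, 0], [3, 0, 8]]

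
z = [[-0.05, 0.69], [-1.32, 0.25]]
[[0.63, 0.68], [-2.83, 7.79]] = z@[[2.35, -5.79], [1.09, 0.57]]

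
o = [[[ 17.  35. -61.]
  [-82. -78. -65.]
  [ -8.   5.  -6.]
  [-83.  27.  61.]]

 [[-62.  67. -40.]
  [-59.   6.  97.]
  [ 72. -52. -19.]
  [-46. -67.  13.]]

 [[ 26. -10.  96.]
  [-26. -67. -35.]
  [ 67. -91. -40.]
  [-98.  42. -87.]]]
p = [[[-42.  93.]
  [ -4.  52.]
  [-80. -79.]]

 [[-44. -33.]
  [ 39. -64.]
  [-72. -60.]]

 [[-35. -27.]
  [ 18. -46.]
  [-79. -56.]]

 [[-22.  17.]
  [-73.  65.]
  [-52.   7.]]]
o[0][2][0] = -8.0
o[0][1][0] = -82.0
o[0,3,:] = [-83.0, 27.0, 61.0]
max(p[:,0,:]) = 93.0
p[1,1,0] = 39.0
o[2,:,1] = [-10.0, -67.0, -91.0, 42.0]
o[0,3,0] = -83.0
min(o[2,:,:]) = -98.0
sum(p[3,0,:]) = -5.0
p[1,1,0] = 39.0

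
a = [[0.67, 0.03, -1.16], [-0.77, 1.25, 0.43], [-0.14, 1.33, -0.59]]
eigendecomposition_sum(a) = [[0.41, -0.59, -0.29], [-0.80, 1.16, 0.57], [-0.45, 0.65, 0.32]] + [[-0.19, -0.24, 0.25],  [-0.07, -0.09, 0.09],  [-0.13, -0.17, 0.17]] + [[0.46, 0.87, -1.12], [0.09, 0.18, -0.23], [0.44, 0.84, -1.09]]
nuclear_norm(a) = 3.55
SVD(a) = [[-0.17, -0.83, -0.54], [0.76, 0.23, -0.61], [0.62, -0.51, 0.59]] @ diag([1.9515435483265213, 1.569353702675188, 0.03011203886833778]) @ [[-0.4,0.91,0.08], [-0.42,-0.27,0.87], [0.81,0.32,0.49]]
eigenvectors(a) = [[0.41, -0.79, 0.71], [-0.79, -0.28, 0.15], [-0.45, -0.54, 0.69]]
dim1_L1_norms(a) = [1.86, 2.45, 2.06]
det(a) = 0.09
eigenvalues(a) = [1.89, -0.11, -0.45]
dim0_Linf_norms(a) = [0.77, 1.33, 1.16]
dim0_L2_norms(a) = [1.03, 1.83, 1.37]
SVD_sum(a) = [[0.14, -0.31, -0.03], [-0.60, 1.35, 0.12], [-0.49, 1.11, 0.1]] + [[0.55, 0.34, -1.12],[-0.15, -0.10, 0.32],[0.34, 0.21, -0.70]] + [[-0.01, -0.01, -0.01],  [-0.01, -0.01, -0.01],  [0.01, 0.01, 0.01]]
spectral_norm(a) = 1.95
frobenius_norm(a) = 2.50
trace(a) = 1.33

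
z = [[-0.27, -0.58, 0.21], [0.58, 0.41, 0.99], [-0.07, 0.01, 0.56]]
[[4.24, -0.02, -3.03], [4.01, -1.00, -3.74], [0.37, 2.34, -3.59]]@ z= [[-0.94, -2.5, -0.83], [-1.4, -2.77, -2.24], [1.51, 0.71, 0.38]]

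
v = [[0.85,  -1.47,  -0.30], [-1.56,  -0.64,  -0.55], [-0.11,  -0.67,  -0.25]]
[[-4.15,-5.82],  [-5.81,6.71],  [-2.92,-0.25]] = v@[[2.31, -3.97], [4.38, 2.43], [-1.09, -3.76]]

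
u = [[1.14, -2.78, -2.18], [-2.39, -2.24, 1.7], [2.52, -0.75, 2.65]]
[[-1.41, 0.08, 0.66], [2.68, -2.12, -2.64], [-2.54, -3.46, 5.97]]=u @ [[-1.08, -0.27, 1.65],[0.01, 0.56, -0.08],[0.07, -0.89, 0.66]]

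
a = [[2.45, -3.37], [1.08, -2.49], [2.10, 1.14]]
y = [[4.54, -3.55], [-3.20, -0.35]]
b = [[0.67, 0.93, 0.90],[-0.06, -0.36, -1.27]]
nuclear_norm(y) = 8.34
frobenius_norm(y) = 6.60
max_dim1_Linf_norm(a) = 3.37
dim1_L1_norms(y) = [8.09, 3.55]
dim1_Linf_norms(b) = [0.93, 1.27]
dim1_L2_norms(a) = [4.17, 2.71, 2.39]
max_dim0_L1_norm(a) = 7.0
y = b @ a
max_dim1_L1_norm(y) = 8.09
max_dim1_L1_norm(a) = 5.82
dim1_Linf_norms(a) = [3.37, 2.49, 2.1]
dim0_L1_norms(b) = [0.73, 1.29, 2.17]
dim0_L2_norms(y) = [5.55, 3.57]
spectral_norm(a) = 4.95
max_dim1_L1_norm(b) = 2.5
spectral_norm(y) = 6.27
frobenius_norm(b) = 1.97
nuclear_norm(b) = 2.50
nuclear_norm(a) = 7.38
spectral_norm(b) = 1.86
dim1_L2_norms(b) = [1.46, 1.32]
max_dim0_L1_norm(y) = 7.74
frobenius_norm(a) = 5.52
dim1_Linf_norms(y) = [4.54, 3.2]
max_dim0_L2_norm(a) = 4.34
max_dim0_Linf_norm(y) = 4.54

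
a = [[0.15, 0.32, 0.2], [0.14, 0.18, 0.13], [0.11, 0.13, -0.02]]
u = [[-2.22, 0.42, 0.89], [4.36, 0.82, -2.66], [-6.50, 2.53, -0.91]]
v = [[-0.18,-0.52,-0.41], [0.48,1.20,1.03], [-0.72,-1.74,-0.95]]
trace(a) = 0.31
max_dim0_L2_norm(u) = 8.14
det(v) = 0.02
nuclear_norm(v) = 3.05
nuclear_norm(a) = 0.64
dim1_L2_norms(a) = [0.41, 0.26, 0.17]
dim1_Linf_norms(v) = [0.52, 1.2, 1.74]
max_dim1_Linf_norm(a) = 0.32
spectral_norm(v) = 2.75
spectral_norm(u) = 8.36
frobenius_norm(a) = 0.51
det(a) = 0.00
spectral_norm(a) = 0.50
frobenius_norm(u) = 9.06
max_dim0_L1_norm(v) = 3.46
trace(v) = 0.07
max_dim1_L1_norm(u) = 9.94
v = u @ a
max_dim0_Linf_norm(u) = 6.5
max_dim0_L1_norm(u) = 13.08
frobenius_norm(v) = 2.77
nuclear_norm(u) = 12.19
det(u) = 10.21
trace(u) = -2.31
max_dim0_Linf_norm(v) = 1.74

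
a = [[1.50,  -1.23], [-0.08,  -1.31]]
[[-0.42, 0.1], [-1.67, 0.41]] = a @ [[0.73, -0.18], [1.23, -0.3]]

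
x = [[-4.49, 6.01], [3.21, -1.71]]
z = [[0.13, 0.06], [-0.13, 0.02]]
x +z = [[-4.36,6.07], [3.08,-1.69]]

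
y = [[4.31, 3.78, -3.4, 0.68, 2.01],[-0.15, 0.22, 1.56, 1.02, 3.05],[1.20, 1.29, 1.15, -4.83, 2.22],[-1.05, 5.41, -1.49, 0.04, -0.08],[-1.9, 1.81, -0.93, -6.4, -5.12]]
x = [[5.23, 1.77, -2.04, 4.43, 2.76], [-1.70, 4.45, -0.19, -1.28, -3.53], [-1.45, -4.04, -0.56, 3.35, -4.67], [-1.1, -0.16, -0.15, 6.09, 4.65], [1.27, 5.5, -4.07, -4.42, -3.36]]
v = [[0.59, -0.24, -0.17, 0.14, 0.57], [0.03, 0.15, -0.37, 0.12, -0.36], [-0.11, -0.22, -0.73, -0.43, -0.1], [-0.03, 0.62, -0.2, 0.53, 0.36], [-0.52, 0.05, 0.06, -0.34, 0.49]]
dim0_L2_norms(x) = [5.93, 8.34, 4.59, 9.44, 8.65]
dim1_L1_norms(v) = [1.71, 1.03, 1.59, 1.74, 1.46]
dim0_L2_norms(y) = [4.98, 6.97, 4.29, 8.11, 6.67]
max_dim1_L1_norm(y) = 16.16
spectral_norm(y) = 9.56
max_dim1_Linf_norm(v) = 0.73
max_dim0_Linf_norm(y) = 6.4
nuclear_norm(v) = 3.64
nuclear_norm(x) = 33.79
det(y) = -18.49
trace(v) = 1.03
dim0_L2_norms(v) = [0.8, 0.72, 0.86, 0.78, 0.91]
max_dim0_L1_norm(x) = 19.57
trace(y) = 0.60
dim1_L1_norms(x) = [16.23, 11.15, 14.07, 12.15, 18.62]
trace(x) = 11.85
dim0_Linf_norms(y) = [4.31, 5.41, 3.4, 6.4, 5.12]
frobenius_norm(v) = 1.83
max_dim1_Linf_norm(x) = 6.09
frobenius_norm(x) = 17.02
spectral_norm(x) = 12.16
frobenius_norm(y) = 14.21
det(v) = 0.00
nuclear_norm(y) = 27.03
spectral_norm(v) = 1.06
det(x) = -6163.87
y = v @ x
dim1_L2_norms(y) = [6.99, 3.58, 5.72, 5.71, 8.66]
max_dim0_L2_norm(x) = 9.44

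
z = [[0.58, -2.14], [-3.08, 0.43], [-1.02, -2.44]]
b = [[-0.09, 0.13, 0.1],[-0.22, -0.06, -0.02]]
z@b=[[0.42, 0.2, 0.10], [0.18, -0.43, -0.32], [0.63, 0.01, -0.05]]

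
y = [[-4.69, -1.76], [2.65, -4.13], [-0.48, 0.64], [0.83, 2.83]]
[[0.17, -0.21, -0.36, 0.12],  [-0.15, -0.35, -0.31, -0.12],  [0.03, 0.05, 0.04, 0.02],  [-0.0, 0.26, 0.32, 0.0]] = y @ [[-0.04, 0.01, 0.04, -0.03], [0.01, 0.09, 0.10, 0.01]]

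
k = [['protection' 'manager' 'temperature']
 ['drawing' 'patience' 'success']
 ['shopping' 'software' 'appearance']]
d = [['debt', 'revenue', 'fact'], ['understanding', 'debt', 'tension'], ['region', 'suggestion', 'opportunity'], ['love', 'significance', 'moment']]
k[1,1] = 'patience'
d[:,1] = ['revenue', 'debt', 'suggestion', 'significance']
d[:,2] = ['fact', 'tension', 'opportunity', 'moment']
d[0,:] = ['debt', 'revenue', 'fact']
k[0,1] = 'manager'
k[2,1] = 'software'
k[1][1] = 'patience'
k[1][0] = 'drawing'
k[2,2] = 'appearance'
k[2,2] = 'appearance'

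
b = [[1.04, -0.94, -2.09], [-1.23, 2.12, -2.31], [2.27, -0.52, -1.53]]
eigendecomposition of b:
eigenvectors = [[-0.22+0.00j, (-0.62+0j), -0.62-0.00j], [(0.95+0j), (-0.54+0.07j), -0.54-0.07j], [-0.22+0.00j, -0.26+0.50j, -0.26-0.50j]]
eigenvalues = [(2.95+0j), (-0.66+1.79j), (-0.66-1.79j)]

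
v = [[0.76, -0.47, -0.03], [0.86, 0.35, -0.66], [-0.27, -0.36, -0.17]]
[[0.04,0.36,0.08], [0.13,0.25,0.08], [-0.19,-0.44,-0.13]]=v @ [[0.22, 0.71, 0.19], [0.26, 0.34, 0.13], [0.23, 0.73, 0.20]]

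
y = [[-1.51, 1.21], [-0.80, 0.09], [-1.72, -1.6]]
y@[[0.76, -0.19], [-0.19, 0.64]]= [[-1.38, 1.06], [-0.63, 0.21], [-1.0, -0.70]]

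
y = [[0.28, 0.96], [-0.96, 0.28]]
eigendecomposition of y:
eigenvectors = [[(0.71+0j),(0.71-0j)], [0.00+0.71j,0.00-0.71j]]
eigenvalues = [(0.28+0.96j), (0.28-0.96j)]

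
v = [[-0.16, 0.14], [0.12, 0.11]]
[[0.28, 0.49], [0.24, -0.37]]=v@ [[0.11, -3.07],[2.09, -0.02]]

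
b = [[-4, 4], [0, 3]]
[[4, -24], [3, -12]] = b @ [[0, 2], [1, -4]]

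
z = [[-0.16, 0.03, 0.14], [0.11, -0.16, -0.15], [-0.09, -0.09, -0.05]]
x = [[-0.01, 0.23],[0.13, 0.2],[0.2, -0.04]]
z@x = [[0.03, -0.04], [-0.05, -0.0], [-0.02, -0.04]]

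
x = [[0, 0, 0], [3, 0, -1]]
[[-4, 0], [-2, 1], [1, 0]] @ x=[[0, 0, 0], [3, 0, -1], [0, 0, 0]]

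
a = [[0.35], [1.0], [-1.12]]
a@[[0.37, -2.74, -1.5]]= [[0.13,  -0.96,  -0.52], [0.37,  -2.74,  -1.50], [-0.41,  3.07,  1.68]]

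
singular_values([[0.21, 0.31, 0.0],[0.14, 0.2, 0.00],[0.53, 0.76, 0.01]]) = [1.03, 0.01, 0.0]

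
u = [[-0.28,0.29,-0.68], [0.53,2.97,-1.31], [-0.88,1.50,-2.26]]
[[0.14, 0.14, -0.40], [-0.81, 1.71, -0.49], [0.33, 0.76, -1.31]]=u @ [[-0.52, 0.13, 0.20],[-0.22, 0.54, 0.03],[-0.09, -0.03, 0.52]]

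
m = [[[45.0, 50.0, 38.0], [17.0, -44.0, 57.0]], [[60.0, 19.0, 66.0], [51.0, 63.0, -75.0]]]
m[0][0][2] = 38.0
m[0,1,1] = -44.0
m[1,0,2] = 66.0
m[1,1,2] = -75.0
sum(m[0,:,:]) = 163.0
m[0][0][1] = 50.0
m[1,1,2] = -75.0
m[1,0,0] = 60.0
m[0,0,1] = 50.0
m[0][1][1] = -44.0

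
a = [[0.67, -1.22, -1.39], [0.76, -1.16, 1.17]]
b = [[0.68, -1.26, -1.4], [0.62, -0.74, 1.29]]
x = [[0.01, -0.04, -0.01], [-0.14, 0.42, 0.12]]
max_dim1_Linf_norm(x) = 0.42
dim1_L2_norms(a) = [1.97, 1.81]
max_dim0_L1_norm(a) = 2.56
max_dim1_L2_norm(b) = 2.0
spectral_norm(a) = 2.00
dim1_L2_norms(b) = [2.0, 1.61]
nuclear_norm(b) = 3.60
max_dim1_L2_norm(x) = 0.46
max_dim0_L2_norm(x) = 0.42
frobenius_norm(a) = 2.68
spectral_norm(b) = 2.04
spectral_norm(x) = 0.46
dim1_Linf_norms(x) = [0.04, 0.42]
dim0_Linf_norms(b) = [0.68, 1.26, 1.4]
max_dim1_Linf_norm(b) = 1.4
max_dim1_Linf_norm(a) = 1.39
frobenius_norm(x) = 0.46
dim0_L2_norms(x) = [0.14, 0.42, 0.12]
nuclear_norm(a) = 3.78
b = a + x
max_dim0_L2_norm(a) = 1.82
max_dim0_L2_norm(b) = 1.9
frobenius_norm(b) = 2.57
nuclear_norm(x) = 0.46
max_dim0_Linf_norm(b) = 1.4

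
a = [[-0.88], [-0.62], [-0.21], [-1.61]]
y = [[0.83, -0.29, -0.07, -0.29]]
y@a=[[-0.07]]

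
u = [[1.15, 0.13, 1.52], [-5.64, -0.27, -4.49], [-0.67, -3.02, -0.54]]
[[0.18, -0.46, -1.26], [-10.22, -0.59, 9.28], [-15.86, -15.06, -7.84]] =u@[[4.57, 1.13, -2.33], [4.91, 5.02, 2.99], [-3.76, -1.59, 0.68]]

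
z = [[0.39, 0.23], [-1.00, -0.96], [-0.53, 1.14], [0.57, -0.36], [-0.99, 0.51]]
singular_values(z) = [1.72, 1.56]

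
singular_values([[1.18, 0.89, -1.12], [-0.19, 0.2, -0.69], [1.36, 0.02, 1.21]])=[1.92, 1.9, 0.01]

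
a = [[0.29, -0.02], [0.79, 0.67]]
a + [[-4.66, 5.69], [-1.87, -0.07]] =[[-4.37, 5.67], [-1.08, 0.6]]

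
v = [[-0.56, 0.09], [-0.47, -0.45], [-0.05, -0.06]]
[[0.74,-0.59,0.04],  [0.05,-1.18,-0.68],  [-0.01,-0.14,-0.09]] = v @ [[-1.15, 1.27, 0.14],[1.08, 1.3, 1.37]]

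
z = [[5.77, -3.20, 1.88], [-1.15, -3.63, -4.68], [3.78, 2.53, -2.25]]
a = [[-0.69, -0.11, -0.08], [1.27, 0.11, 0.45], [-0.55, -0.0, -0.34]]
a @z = [[-4.16,2.40,-0.60],  [8.90,-3.32,0.86],  [-4.46,0.90,-0.27]]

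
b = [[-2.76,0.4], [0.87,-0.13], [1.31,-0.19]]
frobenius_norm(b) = 3.21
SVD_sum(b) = [[-2.76, 0.4], [0.87, -0.13], [1.31, -0.19]] + [[-0.00,-0.0],[-0.0,-0.00],[0.00,0.0]]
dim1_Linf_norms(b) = [2.76, 0.87, 1.31]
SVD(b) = [[-0.87, -0.26], [0.27, -0.96], [0.41, 0.09]] @ diag([3.2099199737378825, 0.0037097437365133843]) @ [[0.99, -0.14], [0.14, 0.99]]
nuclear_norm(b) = 3.21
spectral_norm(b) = 3.21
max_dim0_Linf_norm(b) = 2.76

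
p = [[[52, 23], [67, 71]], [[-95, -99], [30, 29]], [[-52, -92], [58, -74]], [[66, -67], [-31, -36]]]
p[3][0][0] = 66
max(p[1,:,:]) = 30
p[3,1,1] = -36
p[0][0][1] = 23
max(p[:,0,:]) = 66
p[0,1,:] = [67, 71]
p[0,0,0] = 52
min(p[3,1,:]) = -36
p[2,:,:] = [[-52, -92], [58, -74]]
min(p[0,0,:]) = 23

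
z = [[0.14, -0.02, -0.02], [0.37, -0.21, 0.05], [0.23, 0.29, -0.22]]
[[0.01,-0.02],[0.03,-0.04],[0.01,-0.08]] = z@[[0.06, -0.17], [-0.04, -0.07], [-0.04, 0.09]]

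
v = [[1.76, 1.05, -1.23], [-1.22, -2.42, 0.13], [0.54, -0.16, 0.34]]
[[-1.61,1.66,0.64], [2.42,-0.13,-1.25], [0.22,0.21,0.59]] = v@[[-0.1,0.69,0.72],[-0.93,-0.33,0.19],[0.37,-0.64,0.67]]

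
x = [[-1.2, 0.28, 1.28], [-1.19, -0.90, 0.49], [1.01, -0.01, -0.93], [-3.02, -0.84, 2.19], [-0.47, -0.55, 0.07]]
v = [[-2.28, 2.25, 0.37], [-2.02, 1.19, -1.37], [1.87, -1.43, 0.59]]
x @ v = [[4.56, -4.2, -0.07], [5.45, -4.45, 1.08], [-4.02, 3.59, -0.16], [12.68, -10.93, 1.33], [2.31, -1.81, 0.62]]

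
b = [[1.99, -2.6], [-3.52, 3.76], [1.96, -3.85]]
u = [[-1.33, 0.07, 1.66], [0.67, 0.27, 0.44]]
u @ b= [[0.36, -2.67], [1.25, -2.42]]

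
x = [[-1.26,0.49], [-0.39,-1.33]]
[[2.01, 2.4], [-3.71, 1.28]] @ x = [[-3.47, -2.21], [4.18, -3.52]]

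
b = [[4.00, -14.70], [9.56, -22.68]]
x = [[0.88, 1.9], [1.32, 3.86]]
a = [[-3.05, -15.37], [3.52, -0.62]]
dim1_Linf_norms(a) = [15.37, 3.52]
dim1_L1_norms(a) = [18.42, 4.14]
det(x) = 0.89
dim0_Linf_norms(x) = [1.32, 3.86]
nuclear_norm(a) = 19.24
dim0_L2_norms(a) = [4.66, 15.38]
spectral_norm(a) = 15.67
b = x @ a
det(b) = 49.81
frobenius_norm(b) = 28.95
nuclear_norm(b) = 30.62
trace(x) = 4.74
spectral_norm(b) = 28.89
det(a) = 55.99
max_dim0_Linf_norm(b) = 22.68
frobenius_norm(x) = 4.59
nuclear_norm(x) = 4.78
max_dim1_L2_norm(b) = 24.61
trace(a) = -3.67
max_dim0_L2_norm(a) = 15.38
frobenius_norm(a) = 16.07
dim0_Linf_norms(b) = [9.56, 22.68]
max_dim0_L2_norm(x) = 4.3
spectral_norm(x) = 4.58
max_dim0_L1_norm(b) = 37.38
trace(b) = -18.68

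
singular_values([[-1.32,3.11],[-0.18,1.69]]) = [3.76, 0.44]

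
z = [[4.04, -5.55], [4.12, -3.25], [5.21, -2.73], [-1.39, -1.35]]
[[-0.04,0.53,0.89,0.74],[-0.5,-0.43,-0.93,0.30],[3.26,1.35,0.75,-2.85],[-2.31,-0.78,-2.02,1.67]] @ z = [[5.63, -4.93], [-9.05, 6.31], [26.6, -20.68], [-25.39, 18.62]]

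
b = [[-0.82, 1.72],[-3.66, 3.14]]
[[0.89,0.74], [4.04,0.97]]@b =[[-3.44, 3.85], [-6.86, 9.99]]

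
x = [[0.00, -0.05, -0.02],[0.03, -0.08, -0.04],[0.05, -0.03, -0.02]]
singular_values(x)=[0.12, 0.04, 0.0]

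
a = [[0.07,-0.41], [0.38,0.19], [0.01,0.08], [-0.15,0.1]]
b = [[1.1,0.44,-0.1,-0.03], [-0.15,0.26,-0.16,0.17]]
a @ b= [[0.14, -0.08, 0.06, -0.07], [0.39, 0.22, -0.07, 0.02], [-0.0, 0.03, -0.01, 0.01], [-0.18, -0.04, -0.00, 0.02]]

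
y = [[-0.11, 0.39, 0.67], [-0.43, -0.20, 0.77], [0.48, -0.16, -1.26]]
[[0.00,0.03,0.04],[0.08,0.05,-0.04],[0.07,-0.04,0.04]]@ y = [[0.01, -0.01, -0.03],[-0.05, 0.03, 0.14],[0.03, 0.03, -0.03]]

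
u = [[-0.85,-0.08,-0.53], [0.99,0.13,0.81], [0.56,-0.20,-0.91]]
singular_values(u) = [1.64, 1.08, 0.0]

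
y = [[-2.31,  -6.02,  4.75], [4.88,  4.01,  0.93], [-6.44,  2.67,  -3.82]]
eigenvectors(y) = [[0.23+0.62j, 0.23-0.62j, -0.31+0.00j], [0.20-0.26j, (0.2+0.26j), (0.73+0j)], [-0.67+0.00j, -0.67-0.00j, (0.6+0j)]]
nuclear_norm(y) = 19.97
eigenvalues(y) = [(-2.42+7j), (-2.42-7j), (2.72+0j)]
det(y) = 149.51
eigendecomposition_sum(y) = [[-0.96+4.16j, -2.53+0.51j, (2.59+1.5j)],  [1.97-0.66j, 0.86+0.92j, -0.04-1.46j],  [(-3.6-2.35j), (0.39-2.57j), -2.32+1.93j]] + [[(-0.96-4.16j), (-2.53-0.51j), 2.59-1.50j], [(1.97+0.66j), (0.86-0.92j), -0.04+1.46j], [(-3.6+2.35j), (0.39+2.57j), -2.32-1.93j]] + [[(-0.39-0j), (-0.96-0j), -0.42-0.00j], [0.94+0.00j, 2.29+0.00j, (1+0j)], [0.77+0.00j, (1.88+0j), 0.83+0.00j]]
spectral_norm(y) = 9.28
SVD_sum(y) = [[-2.30, -6.53, 3.90], [1.23, 3.5, -2.09], [0.64, 1.81, -1.08]] + [[0.31,  -0.02,  0.15], [4.10,  -0.23,  2.03], [-6.79,  0.38,  -3.37]] + [[-0.32, 0.53, 0.7], [-0.45, 0.75, 0.99], [-0.28, 0.47, 0.63]]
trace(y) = -2.12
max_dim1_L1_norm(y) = 13.08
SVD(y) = [[-0.86, -0.04, 0.51], [0.46, -0.52, 0.72], [0.24, 0.86, 0.46]] @ diag([9.278623437921626, 8.87137973254799, 1.8163338729948098]) @ [[0.29,0.82,-0.49], [-0.89,0.05,-0.44], [-0.34,0.57,0.75]]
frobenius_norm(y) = 12.97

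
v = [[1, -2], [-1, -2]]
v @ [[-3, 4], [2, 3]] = [[-7, -2], [-1, -10]]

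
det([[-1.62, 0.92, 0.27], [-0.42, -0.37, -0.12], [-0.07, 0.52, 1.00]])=0.826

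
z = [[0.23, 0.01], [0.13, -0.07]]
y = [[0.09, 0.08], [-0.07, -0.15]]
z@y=[[0.02,0.02],[0.02,0.02]]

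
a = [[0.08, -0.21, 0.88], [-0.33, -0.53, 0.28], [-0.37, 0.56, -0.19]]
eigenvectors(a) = [[0.75+0.00j, 0.75-0.00j, -0.51+0.00j], [(-0.09+0.32j), -0.09-0.32j, (-0.78+0j)], [0.01+0.57j, (0.01-0.57j), (0.36+0j)]]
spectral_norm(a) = 1.11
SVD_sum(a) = [[0.06, -0.50, 0.66],[0.04, -0.31, 0.41],[-0.04, 0.31, -0.41]] + [[-0.06, 0.28, 0.21], [0.03, -0.15, -0.12], [-0.06, 0.3, 0.23]] + [[0.08,0.01,0.00],  [-0.40,-0.07,-0.02],  [-0.27,-0.05,-0.01]]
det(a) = -0.30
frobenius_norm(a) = 1.33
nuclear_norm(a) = 2.16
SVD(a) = [[0.75, -0.64, -0.16], [0.47, 0.34, 0.81], [-0.46, -0.69, 0.56]] @ diag([1.107062338539664, 0.5552856565174489, 0.4957527793699972]) @ [[0.07, -0.6, 0.8], [0.16, -0.78, -0.6], [-0.98, -0.17, -0.04]]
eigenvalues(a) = [(0.12+0.58j), (0.12-0.58j), (-0.88+0j)]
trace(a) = -0.64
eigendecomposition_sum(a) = [[(0.07+0.27j), 0.11-0.17j, 0.32+0.02j], [-0.12-0.00j, (0.06+0.07j), (-0.04+0.14j)], [-0.20+0.05j, (0.13+0.08j), (-0.01+0.24j)]] + [[(0.07-0.27j), 0.11+0.17j, (0.32-0.02j)], [(-0.12+0j), 0.06-0.07j, -0.04-0.14j], [(-0.2-0.05j), 0.13-0.08j, (-0.01-0.24j)]] + [[-0.05-0.00j, (-0.42+0j), 0.24-0.00j], [-0.08-0.00j, (-0.65+0j), 0.37-0.00j], [(0.04+0j), (0.3-0j), -0.17+0.00j]]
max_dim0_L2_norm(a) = 0.94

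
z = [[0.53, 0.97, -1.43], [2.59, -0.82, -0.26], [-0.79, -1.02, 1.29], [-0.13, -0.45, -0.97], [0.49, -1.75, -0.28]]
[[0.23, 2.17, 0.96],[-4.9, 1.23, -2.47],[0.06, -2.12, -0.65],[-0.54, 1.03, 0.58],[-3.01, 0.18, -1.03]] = z @ [[-1.47, 0.42, -0.88], [1.28, 0.21, 0.45], [0.16, -1.22, -0.69]]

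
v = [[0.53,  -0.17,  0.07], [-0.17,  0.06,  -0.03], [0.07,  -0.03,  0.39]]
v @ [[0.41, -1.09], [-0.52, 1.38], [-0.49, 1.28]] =[[0.27, -0.72], [-0.09, 0.23], [-0.15, 0.38]]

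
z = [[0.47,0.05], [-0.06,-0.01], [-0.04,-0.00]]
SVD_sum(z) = [[0.47, 0.05], [-0.06, -0.01], [-0.04, -0.00]] + [[0.00, -0.00],[0.00, -0.00],[-0.0, 0.0]]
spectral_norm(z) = 0.48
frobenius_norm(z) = 0.48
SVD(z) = [[-0.99, -0.02], [0.13, -0.65], [0.08, 0.76]] @ diag([0.47819365264885305, 0.005552527924121369]) @ [[-0.99, -0.11], [-0.11, 0.99]]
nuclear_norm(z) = 0.48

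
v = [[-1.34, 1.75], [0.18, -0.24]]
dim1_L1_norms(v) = [3.09, 0.42]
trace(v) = -1.58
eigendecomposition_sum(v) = [[-1.34,1.75],  [0.18,-0.24]] + [[-0.0, -0.00], [-0.00, -0.0]]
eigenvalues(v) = [-1.58, -0.0]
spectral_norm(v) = 2.22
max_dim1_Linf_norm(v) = 1.75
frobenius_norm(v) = 2.22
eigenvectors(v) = [[-0.99, -0.79], [0.13, -0.61]]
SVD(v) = [[-0.99, 0.13], [0.13, 0.99]] @ diag([2.2244305331039813, 0.002967051522526226]) @ [[0.61,  -0.79],[-0.79,  -0.61]]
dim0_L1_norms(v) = [1.52, 1.99]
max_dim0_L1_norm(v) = 1.99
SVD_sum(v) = [[-1.34,1.75], [0.18,-0.24]] + [[-0.00, -0.00], [-0.00, -0.0]]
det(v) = 0.01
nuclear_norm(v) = 2.23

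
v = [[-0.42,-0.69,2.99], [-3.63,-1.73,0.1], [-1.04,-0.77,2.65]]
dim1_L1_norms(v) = [4.1, 5.46, 4.46]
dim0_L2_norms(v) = [3.8, 2.02, 4.0]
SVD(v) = [[-0.51, 0.56, -0.65], [-0.65, -0.75, -0.13], [-0.56, 0.36, 0.75]] @ diag([4.8100867717642615, 3.364743635024431, 0.1047163724593557]) @ [[0.66, 0.40, -0.64],[0.62, 0.19, 0.76],[-0.42, 0.90, 0.13]]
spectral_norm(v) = 4.81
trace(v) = 0.50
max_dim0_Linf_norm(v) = 3.63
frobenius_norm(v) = 5.87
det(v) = -1.69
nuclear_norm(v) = 8.28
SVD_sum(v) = [[-1.62, -0.98, 1.57], [-2.07, -1.25, 2.01], [-1.77, -1.07, 1.72]] + [[1.17, 0.35, 1.42],[-1.57, -0.47, -1.91],[0.76, 0.23, 0.92]] + [[0.03,-0.06,-0.01], [0.01,-0.01,-0.0], [-0.03,0.07,0.01]]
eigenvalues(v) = [-2.03, 0.39, 2.14]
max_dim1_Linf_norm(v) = 3.63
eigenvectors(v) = [[0.09, 0.50, 0.66], [0.98, -0.86, -0.61], [0.18, -0.06, 0.43]]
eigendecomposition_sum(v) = [[-0.30,-0.19,0.19],[-3.4,-2.14,2.22],[-0.62,-0.39,0.41]] + [[0.44, 0.07, -0.58], [-0.75, -0.12, 1.0], [-0.05, -0.01, 0.07]] + [[-0.56, -0.57, 3.38], [0.52, 0.53, -3.12], [-0.36, -0.37, 2.17]]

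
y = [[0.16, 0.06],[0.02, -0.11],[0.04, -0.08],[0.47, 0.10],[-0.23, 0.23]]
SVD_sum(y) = [[0.16, -0.0], [0.02, -0.00], [0.04, -0.0], [0.47, -0.0], [-0.23, 0.0]] + [[0.00, 0.06], [-0.0, -0.11], [-0.0, -0.08], [0.0, 0.1], [0.0, 0.23]]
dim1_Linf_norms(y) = [0.16, 0.11, 0.08, 0.47, 0.23]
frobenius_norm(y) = 0.62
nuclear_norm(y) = 0.84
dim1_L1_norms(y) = [0.22, 0.13, 0.12, 0.57, 0.46]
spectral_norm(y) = 0.55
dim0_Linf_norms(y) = [0.47, 0.23]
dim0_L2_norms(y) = [0.55, 0.29]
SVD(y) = [[-0.29, 0.21], [-0.04, -0.38], [-0.07, -0.27], [-0.85, 0.36], [0.42, 0.78]] @ diag([0.549011251318454, 0.29152469179427215]) @ [[-1.00, 0.01], [0.01, 1.0]]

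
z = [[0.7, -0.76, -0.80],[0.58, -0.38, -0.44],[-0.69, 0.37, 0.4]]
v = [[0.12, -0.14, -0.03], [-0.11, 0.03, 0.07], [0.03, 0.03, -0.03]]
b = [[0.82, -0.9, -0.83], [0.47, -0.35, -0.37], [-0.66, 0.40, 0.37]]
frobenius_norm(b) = 1.84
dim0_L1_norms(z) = [1.97, 1.51, 1.64]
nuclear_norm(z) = 2.04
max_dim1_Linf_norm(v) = 0.14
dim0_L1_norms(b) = [1.95, 1.65, 1.57]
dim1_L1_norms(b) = [2.55, 1.19, 1.43]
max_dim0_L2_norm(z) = 1.14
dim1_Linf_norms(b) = [0.9, 0.47, 0.66]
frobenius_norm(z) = 1.78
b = v + z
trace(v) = 0.12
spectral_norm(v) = 0.22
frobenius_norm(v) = 0.24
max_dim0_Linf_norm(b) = 0.9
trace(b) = 0.84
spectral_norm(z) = 1.76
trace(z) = 0.72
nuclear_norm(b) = 2.08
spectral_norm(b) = 1.83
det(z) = -0.01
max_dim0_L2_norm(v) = 0.17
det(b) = -0.01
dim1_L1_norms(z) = [2.26, 1.4, 1.46]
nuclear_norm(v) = 0.31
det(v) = -0.00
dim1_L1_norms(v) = [0.29, 0.21, 0.09]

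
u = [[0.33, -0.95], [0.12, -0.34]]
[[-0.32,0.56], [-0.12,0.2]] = u@[[-1.09, -0.55], [-0.04, -0.78]]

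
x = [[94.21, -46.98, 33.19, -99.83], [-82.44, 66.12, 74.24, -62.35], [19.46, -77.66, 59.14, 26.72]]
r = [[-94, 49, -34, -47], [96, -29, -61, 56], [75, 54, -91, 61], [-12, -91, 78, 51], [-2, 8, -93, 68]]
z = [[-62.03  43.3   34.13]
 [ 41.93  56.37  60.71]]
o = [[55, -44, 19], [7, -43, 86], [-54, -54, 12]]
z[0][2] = 34.13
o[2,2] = 12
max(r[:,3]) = 68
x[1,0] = -82.44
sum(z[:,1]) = 99.66999999999999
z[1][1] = 56.37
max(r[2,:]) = 75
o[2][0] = -54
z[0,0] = -62.03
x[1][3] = -62.35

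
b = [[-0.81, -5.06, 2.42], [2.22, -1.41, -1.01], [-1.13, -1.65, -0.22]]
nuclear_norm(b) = 9.90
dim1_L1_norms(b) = [8.29, 4.64, 3.0]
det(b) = -19.87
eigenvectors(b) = [[(-0.82+0j), -0.82-0.00j, (0.34+0j)],  [-0.05+0.44j, -0.05-0.44j, (0.45+0j)],  [-0.22-0.27j, (-0.22+0.27j), 0.83+0.00j]]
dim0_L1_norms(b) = [4.16, 8.12, 3.65]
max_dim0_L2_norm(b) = 5.51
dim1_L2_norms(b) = [5.67, 2.82, 2.01]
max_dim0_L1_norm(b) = 8.12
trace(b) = -2.44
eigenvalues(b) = [(-0.43+3.52j), (-0.43-3.52j), (-1.58+0j)]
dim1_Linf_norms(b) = [5.06, 2.22, 1.65]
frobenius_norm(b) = 6.64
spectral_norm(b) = 5.91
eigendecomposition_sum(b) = [[(-0.49+1.91j),  -2.36-0.67j,  1.48-0.43j], [1.00+0.37j,  (-0.49+1.23j),  -0.15-0.82j], [-0.76+0.36j,  (-0.42-0.96j),  (0.54+0.37j)]] + [[-0.49-1.91j, -2.36+0.67j, (1.48+0.43j)], [1.00-0.37j, -0.49-1.23j, -0.15+0.82j], [-0.76-0.36j, (-0.42+0.96j), (0.54-0.37j)]] + [[(0.17+0j), (-0.33+0j), (-0.54-0j)],  [(0.22+0j), -0.44+0.00j, (-0.71-0j)],  [(0.4+0j), -0.81+0.00j, (-1.31-0j)]]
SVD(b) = [[-0.96, 0.07, -0.28], [-0.1, -0.99, 0.12], [-0.27, 0.14, 0.95]] @ diag([5.907630132801519, 2.78188894532296, 1.208925187886088]) @ [[0.14, 0.92, -0.36],[-0.87, 0.30, 0.40],[-0.48, -0.26, -0.84]]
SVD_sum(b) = [[-0.82, -5.20, 2.06], [-0.09, -0.56, 0.22], [-0.23, -1.47, 0.58]] + [[-0.16, 0.05, 0.07], [2.38, -0.81, -1.11], [-0.35, 0.12, 0.16]] + [[0.16, 0.09, 0.29], [-0.07, -0.04, -0.12], [-0.55, -0.30, -0.97]]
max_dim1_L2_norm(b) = 5.67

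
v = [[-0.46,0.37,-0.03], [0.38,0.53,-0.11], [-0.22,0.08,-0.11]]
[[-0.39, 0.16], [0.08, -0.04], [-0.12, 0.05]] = v @ [[0.59, -0.25], [-0.34, 0.14], [-0.34, 0.14]]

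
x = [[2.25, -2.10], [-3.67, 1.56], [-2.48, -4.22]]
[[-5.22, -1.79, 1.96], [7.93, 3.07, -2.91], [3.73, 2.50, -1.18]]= x @ [[-2.03, -0.87, 0.73],[0.31, -0.08, -0.15]]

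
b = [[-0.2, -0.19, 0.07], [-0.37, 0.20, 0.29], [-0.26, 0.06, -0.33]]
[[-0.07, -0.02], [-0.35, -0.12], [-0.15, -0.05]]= b @ [[0.65, 0.22],[-0.34, -0.12],[-0.13, -0.04]]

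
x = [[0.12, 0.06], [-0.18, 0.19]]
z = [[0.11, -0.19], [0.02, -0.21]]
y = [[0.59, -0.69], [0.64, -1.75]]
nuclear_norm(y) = 2.34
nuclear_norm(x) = 0.39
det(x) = 0.03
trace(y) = -1.16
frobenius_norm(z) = 0.30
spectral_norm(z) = 0.30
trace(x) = 0.31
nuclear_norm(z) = 0.36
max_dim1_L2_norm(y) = 1.86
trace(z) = -0.10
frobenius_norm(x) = 0.29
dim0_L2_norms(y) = [0.87, 1.88]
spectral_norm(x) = 0.27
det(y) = -0.59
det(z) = -0.02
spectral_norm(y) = 2.05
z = x @ y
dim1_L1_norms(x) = [0.18, 0.37]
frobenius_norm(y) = 2.07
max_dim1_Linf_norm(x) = 0.19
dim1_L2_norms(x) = [0.13, 0.26]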